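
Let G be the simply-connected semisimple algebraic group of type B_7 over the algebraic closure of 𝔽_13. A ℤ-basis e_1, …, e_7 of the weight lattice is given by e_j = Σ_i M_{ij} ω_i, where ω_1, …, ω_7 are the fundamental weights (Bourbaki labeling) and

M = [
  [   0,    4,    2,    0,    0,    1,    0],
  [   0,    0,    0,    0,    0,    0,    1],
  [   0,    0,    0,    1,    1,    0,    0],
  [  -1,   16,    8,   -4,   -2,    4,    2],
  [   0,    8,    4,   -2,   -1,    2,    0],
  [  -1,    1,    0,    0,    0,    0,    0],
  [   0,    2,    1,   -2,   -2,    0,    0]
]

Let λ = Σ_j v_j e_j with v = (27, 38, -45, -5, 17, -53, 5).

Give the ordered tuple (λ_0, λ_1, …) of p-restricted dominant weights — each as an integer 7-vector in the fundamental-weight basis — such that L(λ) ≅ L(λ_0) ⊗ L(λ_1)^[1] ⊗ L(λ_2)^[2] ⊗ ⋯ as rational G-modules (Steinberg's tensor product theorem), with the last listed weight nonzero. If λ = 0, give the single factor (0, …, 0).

Compute c_i = Σ_j M_{ij} v_j with v = (27, 38, -45, -5, 17, -53, 5):
  c_1 = 0·27 + 4·38 + (2)·(-45) + (0)·(-5) + 0·17 + (1)·(-53) + 0·5 = 9
  c_2 = 0·27 + 0·38 + (0)·(-45) + (0)·(-5) + 0·17 + (0)·(-53) + 1·5 = 5
  c_3 = 0·27 + 0·38 + (0)·(-45) + (1)·(-5) + 1·17 + (0)·(-53) + 0·5 = 12
  c_4 = (-1)·(27) + 16·38 + (8)·(-45) + (-4)·(-5) + (-2)·(17) + (4)·(-53) + 2·5 = 5
  c_5 = 0·27 + 8·38 + (4)·(-45) + (-2)·(-5) + (-1)·(17) + (2)·(-53) + 0·5 = 11
  c_6 = (-1)·(27) + 1·38 + (0)·(-45) + (0)·(-5) + 0·17 + (0)·(-53) + 0·5 = 11
  c_7 = 0·27 + 2·38 + (1)·(-45) + (-2)·(-5) + (-2)·(17) + (0)·(-53) + 0·5 = 7
Base-13 expansion of each c_i:
  c_1 = 9 = 9·13^0
  c_2 = 5 = 5·13^0
  c_3 = 12 = 12·13^0
  c_4 = 5 = 5·13^0
  c_5 = 11 = 11·13^0
  c_6 = 11 = 11·13^0
  c_7 = 7 = 7·13^0
p-restricted factor λ_0 = (9, 5, 12, 5, 11, 11, 7)

((9, 5, 12, 5, 11, 11, 7),)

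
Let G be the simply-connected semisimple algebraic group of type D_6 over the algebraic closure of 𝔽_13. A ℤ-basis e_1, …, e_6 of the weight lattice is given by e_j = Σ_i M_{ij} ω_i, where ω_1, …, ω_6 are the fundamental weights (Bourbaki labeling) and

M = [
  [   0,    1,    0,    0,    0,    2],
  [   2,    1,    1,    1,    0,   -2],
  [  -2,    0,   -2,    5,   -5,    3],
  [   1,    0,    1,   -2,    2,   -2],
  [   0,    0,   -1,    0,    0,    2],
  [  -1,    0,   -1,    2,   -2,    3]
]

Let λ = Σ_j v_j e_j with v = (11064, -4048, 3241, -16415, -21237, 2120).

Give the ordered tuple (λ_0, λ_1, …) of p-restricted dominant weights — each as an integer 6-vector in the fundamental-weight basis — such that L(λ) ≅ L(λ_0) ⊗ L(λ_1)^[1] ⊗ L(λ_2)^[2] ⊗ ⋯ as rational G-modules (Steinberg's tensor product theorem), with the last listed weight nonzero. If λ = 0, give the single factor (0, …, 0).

((10, 3, 1, 5, 11, 9), (1, 12, 0, 6, 11, 0), (1, 3, 11, 2, 5, 10))

Converting to the ω-basis (c_i = row i of M dotted with v = (11064, -4048, 3241, -16415, -21237, 2120)):
  c_1 = (0)·(11064) + (1)·(-4048) + (0)·(3241) + (0)·(-16415) + (0)·(-21237) + (2)·(2120) = 192
  c_2 = (2)·(11064) + (1)·(-4048) + (1)·(3241) + (1)·(-16415) + (0)·(-21237) + (-2)·(2120) = 666
  c_3 = (-2)·(11064) + (0)·(-4048) + (-2)·(3241) + (5)·(-16415) + (-5)·(-21237) + (3)·(2120) = 1860
  c_4 = (1)·(11064) + (0)·(-4048) + (1)·(3241) + (-2)·(-16415) + (2)·(-21237) + (-2)·(2120) = 421
  c_5 = (0)·(11064) + (0)·(-4048) + (-1)·(3241) + (0)·(-16415) + (0)·(-21237) + (2)·(2120) = 999
  c_6 = (-1)·(11064) + (0)·(-4048) + (-1)·(3241) + (2)·(-16415) + (-2)·(-21237) + (3)·(2120) = 1699
Base-13 expansion of each c_i:
  c_1 = 192 = 10·13^0 + 1·13^1 + 1·13^2
  c_2 = 666 = 3·13^0 + 12·13^1 + 3·13^2
  c_3 = 1860 = 1·13^0 + 0·13^1 + 11·13^2
  c_4 = 421 = 5·13^0 + 6·13^1 + 2·13^2
  c_5 = 999 = 11·13^0 + 11·13^1 + 5·13^2
  c_6 = 1699 = 9·13^0 + 0·13^1 + 10·13^2
Factor λ_0 = (10, 3, 1, 5, 11, 9)
Factor λ_1 = (1, 12, 0, 6, 11, 0)
Factor λ_2 = (1, 3, 11, 2, 5, 10)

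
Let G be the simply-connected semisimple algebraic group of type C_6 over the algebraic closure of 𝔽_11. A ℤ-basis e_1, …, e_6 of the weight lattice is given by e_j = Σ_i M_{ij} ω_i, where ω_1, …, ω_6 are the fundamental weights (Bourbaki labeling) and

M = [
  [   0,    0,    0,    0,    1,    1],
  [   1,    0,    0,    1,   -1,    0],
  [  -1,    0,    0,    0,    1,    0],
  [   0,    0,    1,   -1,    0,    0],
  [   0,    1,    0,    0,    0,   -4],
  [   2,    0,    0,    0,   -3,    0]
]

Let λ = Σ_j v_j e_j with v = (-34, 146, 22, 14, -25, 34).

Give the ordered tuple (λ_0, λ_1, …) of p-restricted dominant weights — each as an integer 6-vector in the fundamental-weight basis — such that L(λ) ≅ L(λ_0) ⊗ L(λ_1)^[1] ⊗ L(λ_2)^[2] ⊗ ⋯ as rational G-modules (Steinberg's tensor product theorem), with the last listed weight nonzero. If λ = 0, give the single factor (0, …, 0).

((9, 5, 9, 8, 10, 7),)

In the fundamental-weight basis, λ has coordinates c = M·v (v = (-34, 146, 22, 14, -25, 34)):
  c_1 = (0)·(-34) + (0)·(146) + (0)·(22) + (0)·(14) + (1)·(-25) + (1)·(34) = 9
  c_2 = (1)·(-34) + (0)·(146) + (0)·(22) + (1)·(14) + (-1)·(-25) + (0)·(34) = 5
  c_3 = (-1)·(-34) + (0)·(146) + (0)·(22) + (0)·(14) + (1)·(-25) + (0)·(34) = 9
  c_4 = (0)·(-34) + (0)·(146) + (1)·(22) + (-1)·(14) + (0)·(-25) + (0)·(34) = 8
  c_5 = (0)·(-34) + (1)·(146) + (0)·(22) + (0)·(14) + (0)·(-25) + (-4)·(34) = 10
  c_6 = (2)·(-34) + (0)·(146) + (0)·(22) + (0)·(14) + (-3)·(-25) + (0)·(34) = 7
Base-11 expansion of each c_i:
  c_1 = 9 = 9·11^0
  c_2 = 5 = 5·11^0
  c_3 = 9 = 9·11^0
  c_4 = 8 = 8·11^0
  c_5 = 10 = 10·11^0
  c_6 = 7 = 7·11^0
Factor λ_0 = (9, 5, 9, 8, 10, 7)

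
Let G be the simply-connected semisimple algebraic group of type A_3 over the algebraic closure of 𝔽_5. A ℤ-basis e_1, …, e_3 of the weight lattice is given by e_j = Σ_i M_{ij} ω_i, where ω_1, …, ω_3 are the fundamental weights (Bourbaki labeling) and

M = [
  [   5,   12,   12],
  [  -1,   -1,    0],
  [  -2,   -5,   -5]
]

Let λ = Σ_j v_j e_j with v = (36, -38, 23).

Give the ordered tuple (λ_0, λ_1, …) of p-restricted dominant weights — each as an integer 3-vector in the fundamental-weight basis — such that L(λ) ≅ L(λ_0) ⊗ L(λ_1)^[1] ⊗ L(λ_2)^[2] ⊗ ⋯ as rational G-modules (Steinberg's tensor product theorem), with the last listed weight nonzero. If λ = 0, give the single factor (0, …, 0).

Change of basis e → ω: c = M·v where v = (36, -38, 23):
  c_1 = (5)·(36) + (12)·(-38) + (12)·(23) = 0
  c_2 = (-1)·(36) + (-1)·(-38) + (0)·(23) = 2
  c_3 = (-2)·(36) + (-5)·(-38) + (-5)·(23) = 3
Expand coordinatewise in base 5:
  c_1 = 0
  c_2 = 2 = 2·5^0
  c_3 = 3 = 3·5^0
λ_0 = (0, 2, 3)

((0, 2, 3),)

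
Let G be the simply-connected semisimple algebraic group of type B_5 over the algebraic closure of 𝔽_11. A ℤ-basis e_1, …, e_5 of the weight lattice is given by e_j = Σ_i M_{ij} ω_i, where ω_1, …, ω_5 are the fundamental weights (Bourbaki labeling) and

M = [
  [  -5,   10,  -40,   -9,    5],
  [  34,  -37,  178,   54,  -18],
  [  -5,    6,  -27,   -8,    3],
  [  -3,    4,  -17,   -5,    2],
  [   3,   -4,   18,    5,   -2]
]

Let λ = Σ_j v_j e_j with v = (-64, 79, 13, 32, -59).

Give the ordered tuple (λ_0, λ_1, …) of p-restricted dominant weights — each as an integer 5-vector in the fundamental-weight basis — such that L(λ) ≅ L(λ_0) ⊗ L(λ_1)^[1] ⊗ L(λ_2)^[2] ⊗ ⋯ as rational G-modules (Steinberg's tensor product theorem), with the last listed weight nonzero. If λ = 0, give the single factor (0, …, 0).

((7, 5, 10, 9, 4),)

Change of basis e → ω: c = M·v where v = (-64, 79, 13, 32, -59):
  c_1 = (-5)·(-64) + 10·79 + (-40)·(13) + (-9)·(32) + (5)·(-59) = 7
  c_2 = (34)·(-64) + (-37)·(79) + 178·13 + 54·32 + (-18)·(-59) = 5
  c_3 = (-5)·(-64) + 6·79 + (-27)·(13) + (-8)·(32) + (3)·(-59) = 10
  c_4 = (-3)·(-64) + 4·79 + (-17)·(13) + (-5)·(32) + (2)·(-59) = 9
  c_5 = (3)·(-64) + (-4)·(79) + 18·13 + 5·32 + (-2)·(-59) = 4
Expand coordinatewise in base 11:
  c_1 = 7 = 7·11^0
  c_2 = 5 = 5·11^0
  c_3 = 10 = 10·11^0
  c_4 = 9 = 9·11^0
  c_5 = 4 = 4·11^0
Factor λ_0 = (7, 5, 10, 9, 4)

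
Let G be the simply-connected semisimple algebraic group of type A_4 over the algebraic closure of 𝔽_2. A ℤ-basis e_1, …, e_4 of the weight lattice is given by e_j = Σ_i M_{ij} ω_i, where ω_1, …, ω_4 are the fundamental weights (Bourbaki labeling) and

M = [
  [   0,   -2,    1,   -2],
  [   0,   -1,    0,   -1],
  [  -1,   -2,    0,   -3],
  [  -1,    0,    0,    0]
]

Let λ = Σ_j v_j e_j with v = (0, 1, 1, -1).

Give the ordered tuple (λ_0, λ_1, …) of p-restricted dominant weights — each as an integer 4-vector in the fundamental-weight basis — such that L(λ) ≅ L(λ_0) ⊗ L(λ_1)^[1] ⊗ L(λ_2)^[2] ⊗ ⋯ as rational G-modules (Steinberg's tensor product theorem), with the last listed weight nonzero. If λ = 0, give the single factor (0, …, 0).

In the fundamental-weight basis, λ has coordinates c = M·v (v = (0, 1, 1, -1)):
  c_1 = 0·0 + (-2)·(1) + 1·1 + (-2)·(-1) = 1
  c_2 = 0·0 + (-1)·(1) + 0·1 + (-1)·(-1) = 0
  c_3 = (-1)·(0) + (-2)·(1) + 0·1 + (-3)·(-1) = 1
  c_4 = (-1)·(0) + 0·1 + 0·1 + (0)·(-1) = 0
p = 2; digits c_i = Σ_j d_{ij}·2^j, 0 ≤ d_{ij} < 2:
  c_1 = 1 = 1·2^0
  c_2 = 0
  c_3 = 1 = 1·2^0
  c_4 = 0
p-restricted factor λ_0 = (1, 0, 1, 0)

((1, 0, 1, 0),)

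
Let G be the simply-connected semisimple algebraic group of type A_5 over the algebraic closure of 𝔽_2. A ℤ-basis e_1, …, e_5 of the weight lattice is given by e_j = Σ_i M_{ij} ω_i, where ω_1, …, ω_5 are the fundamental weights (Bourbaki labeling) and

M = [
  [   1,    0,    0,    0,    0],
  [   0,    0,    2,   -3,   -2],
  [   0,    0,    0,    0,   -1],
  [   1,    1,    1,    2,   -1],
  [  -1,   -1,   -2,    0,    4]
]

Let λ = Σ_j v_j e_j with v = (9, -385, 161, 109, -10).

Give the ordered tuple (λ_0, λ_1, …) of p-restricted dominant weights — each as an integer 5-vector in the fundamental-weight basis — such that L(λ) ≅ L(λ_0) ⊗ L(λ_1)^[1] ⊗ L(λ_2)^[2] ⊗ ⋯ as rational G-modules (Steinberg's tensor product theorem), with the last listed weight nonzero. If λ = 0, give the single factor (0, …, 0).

In the fundamental-weight basis, λ has coordinates c = M·v (v = (9, -385, 161, 109, -10)):
  c_1 = 1*9 + 0*-385 + 0*161 + 0*109 + 0*-10 = 9
  c_2 = 0*9 + 0*-385 + 2*161 + -3*109 + -2*-10 = 15
  c_3 = 0*9 + 0*-385 + 0*161 + 0*109 + -1*-10 = 10
  c_4 = 1*9 + 1*-385 + 1*161 + 2*109 + -1*-10 = 13
  c_5 = -1*9 + -1*-385 + -2*161 + 0*109 + 4*-10 = 14
Base-2 expansion of each c_i:
  c_1 = 9 = 1·2^0 + 0·2^1 + 0·2^2 + 1·2^3
  c_2 = 15 = 1·2^0 + 1·2^1 + 1·2^2 + 1·2^3
  c_3 = 10 = 0·2^0 + 1·2^1 + 0·2^2 + 1·2^3
  c_4 = 13 = 1·2^0 + 0·2^1 + 1·2^2 + 1·2^3
  c_5 = 14 = 0·2^0 + 1·2^1 + 1·2^2 + 1·2^3
λ_0 = (1, 1, 0, 1, 0)
λ_1 = (0, 1, 1, 0, 1)
λ_2 = (0, 1, 0, 1, 1)
λ_3 = (1, 1, 1, 1, 1)

((1, 1, 0, 1, 0), (0, 1, 1, 0, 1), (0, 1, 0, 1, 1), (1, 1, 1, 1, 1))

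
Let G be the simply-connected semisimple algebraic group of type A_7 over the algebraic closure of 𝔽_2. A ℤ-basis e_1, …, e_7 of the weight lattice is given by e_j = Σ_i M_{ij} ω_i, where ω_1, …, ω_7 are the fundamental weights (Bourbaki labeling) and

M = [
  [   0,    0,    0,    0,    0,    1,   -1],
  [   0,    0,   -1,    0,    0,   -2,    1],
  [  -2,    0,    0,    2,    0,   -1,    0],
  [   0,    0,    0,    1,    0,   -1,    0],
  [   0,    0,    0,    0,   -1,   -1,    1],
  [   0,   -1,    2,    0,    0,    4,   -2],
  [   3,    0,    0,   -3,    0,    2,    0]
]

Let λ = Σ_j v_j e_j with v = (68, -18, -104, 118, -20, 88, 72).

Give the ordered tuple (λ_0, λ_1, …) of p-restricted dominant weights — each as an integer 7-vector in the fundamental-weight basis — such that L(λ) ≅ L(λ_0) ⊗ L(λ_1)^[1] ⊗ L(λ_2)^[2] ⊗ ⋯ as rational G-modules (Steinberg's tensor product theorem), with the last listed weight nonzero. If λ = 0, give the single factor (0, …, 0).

ω-coordinates c = M·v, v = (68, -18, -104, 118, -20, 88, 72):
  c_1 = (0)·(68) + (0)·(-18) + (0)·(-104) + (0)·(118) + (0)·(-20) + (1)·(88) + (-1)·(72) = 16
  c_2 = (0)·(68) + (0)·(-18) + (-1)·(-104) + (0)·(118) + (0)·(-20) + (-2)·(88) + (1)·(72) = 0
  c_3 = (-2)·(68) + (0)·(-18) + (0)·(-104) + (2)·(118) + (0)·(-20) + (-1)·(88) + (0)·(72) = 12
  c_4 = (0)·(68) + (0)·(-18) + (0)·(-104) + (1)·(118) + (0)·(-20) + (-1)·(88) + (0)·(72) = 30
  c_5 = (0)·(68) + (0)·(-18) + (0)·(-104) + (0)·(118) + (-1)·(-20) + (-1)·(88) + (1)·(72) = 4
  c_6 = (0)·(68) + (-1)·(-18) + (2)·(-104) + (0)·(118) + (0)·(-20) + (4)·(88) + (-2)·(72) = 18
  c_7 = (3)·(68) + (0)·(-18) + (0)·(-104) + (-3)·(118) + (0)·(-20) + (2)·(88) + (0)·(72) = 26
Writing each c_i in base p = 2:
  c_1 = 16 = 0·2^0 + 0·2^1 + 0·2^2 + 0·2^3 + 1·2^4
  c_2 = 0
  c_3 = 12 = 0·2^0 + 0·2^1 + 1·2^2 + 1·2^3
  c_4 = 30 = 0·2^0 + 1·2^1 + 1·2^2 + 1·2^3 + 1·2^4
  c_5 = 4 = 0·2^0 + 0·2^1 + 1·2^2
  c_6 = 18 = 0·2^0 + 1·2^1 + 0·2^2 + 0·2^3 + 1·2^4
  c_7 = 26 = 0·2^0 + 1·2^1 + 0·2^2 + 1·2^3 + 1·2^4
p-restricted factor λ_0 = (0, 0, 0, 0, 0, 0, 0)
p-restricted factor λ_1 = (0, 0, 0, 1, 0, 1, 1)
p-restricted factor λ_2 = (0, 0, 1, 1, 1, 0, 0)
p-restricted factor λ_3 = (0, 0, 1, 1, 0, 0, 1)
p-restricted factor λ_4 = (1, 0, 0, 1, 0, 1, 1)

((0, 0, 0, 0, 0, 0, 0), (0, 0, 0, 1, 0, 1, 1), (0, 0, 1, 1, 1, 0, 0), (0, 0, 1, 1, 0, 0, 1), (1, 0, 0, 1, 0, 1, 1))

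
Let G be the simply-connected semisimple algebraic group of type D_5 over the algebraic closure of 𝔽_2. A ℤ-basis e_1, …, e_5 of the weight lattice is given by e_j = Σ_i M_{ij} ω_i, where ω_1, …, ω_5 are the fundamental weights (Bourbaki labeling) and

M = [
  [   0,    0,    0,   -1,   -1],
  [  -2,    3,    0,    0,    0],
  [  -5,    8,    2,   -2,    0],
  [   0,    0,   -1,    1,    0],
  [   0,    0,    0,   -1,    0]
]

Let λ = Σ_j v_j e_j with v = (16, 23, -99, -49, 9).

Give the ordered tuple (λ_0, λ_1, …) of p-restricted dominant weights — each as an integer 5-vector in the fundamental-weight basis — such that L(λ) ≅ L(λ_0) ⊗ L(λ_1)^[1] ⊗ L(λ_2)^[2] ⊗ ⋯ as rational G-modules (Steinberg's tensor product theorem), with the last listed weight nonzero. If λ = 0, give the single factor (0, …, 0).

((0, 1, 0, 0, 1), (0, 0, 0, 1, 0), (0, 1, 1, 0, 0), (1, 0, 0, 0, 0), (0, 0, 0, 1, 1), (1, 1, 0, 1, 1))

ω-coordinates c = M·v, v = (16, 23, -99, -49, 9):
  c_1 = (0)·(16) + (0)·(23) + (0)·(-99) + (-1)·(-49) + (-1)·(9) = 40
  c_2 = (-2)·(16) + (3)·(23) + (0)·(-99) + (0)·(-49) + (0)·(9) = 37
  c_3 = (-5)·(16) + (8)·(23) + (2)·(-99) + (-2)·(-49) + (0)·(9) = 4
  c_4 = (0)·(16) + (0)·(23) + (-1)·(-99) + (1)·(-49) + (0)·(9) = 50
  c_5 = (0)·(16) + (0)·(23) + (0)·(-99) + (-1)·(-49) + (0)·(9) = 49
p = 2; digits c_i = Σ_j d_{ij}·2^j, 0 ≤ d_{ij} < 2:
  c_1 = 40 = 0·2^0 + 0·2^1 + 0·2^2 + 1·2^3 + 0·2^4 + 1·2^5
  c_2 = 37 = 1·2^0 + 0·2^1 + 1·2^2 + 0·2^3 + 0·2^4 + 1·2^5
  c_3 = 4 = 0·2^0 + 0·2^1 + 1·2^2
  c_4 = 50 = 0·2^0 + 1·2^1 + 0·2^2 + 0·2^3 + 1·2^4 + 1·2^5
  c_5 = 49 = 1·2^0 + 0·2^1 + 0·2^2 + 0·2^3 + 1·2^4 + 1·2^5
p-restricted factor λ_0 = (0, 1, 0, 0, 1)
p-restricted factor λ_1 = (0, 0, 0, 1, 0)
p-restricted factor λ_2 = (0, 1, 1, 0, 0)
p-restricted factor λ_3 = (1, 0, 0, 0, 0)
p-restricted factor λ_4 = (0, 0, 0, 1, 1)
p-restricted factor λ_5 = (1, 1, 0, 1, 1)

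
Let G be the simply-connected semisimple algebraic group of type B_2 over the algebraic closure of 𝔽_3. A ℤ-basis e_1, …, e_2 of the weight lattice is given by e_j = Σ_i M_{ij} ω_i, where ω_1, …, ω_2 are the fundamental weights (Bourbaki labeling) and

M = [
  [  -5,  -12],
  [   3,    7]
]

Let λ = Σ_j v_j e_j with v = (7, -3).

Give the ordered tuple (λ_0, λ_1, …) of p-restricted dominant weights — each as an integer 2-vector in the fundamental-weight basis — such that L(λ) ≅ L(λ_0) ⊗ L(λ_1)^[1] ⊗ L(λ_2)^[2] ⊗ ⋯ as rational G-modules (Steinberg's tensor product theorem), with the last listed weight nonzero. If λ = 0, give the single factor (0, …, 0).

((1, 0),)

In the fundamental-weight basis, λ has coordinates c = M·v (v = (7, -3)):
  c_1 = (-5)·(7) + (-12)·(-3) = 1
  c_2 = (3)·(7) + (7)·(-3) = 0
Writing each c_i in base p = 3:
  c_1 = 1 = 1·3^0
  c_2 = 0
p-restricted factor λ_0 = (1, 0)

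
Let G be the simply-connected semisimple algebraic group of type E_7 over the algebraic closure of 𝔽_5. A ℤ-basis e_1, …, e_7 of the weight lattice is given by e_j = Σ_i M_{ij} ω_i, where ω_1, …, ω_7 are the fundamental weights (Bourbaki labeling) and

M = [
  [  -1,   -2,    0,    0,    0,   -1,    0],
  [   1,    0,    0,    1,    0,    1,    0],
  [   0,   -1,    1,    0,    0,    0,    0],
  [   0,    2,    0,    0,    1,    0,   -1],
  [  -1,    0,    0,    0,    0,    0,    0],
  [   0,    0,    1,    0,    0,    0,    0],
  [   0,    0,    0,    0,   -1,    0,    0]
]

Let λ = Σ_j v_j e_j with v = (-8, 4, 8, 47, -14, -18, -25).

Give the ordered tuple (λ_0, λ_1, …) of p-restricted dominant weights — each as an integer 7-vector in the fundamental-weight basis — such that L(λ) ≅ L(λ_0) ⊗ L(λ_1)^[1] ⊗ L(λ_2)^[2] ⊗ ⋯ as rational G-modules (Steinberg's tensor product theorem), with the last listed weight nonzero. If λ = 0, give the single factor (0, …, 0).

((3, 1, 4, 4, 3, 3, 4), (3, 4, 0, 3, 1, 1, 2))

Change of basis e → ω: c = M·v where v = (-8, 4, 8, 47, -14, -18, -25):
  c_1 = (-1)·(-8) + (-2)·(4) + (0)·(8) + (0)·(47) + (0)·(-14) + (-1)·(-18) + (0)·(-25) = 18
  c_2 = (1)·(-8) + (0)·(4) + (0)·(8) + (1)·(47) + (0)·(-14) + (1)·(-18) + (0)·(-25) = 21
  c_3 = (0)·(-8) + (-1)·(4) + (1)·(8) + (0)·(47) + (0)·(-14) + (0)·(-18) + (0)·(-25) = 4
  c_4 = (0)·(-8) + (2)·(4) + (0)·(8) + (0)·(47) + (1)·(-14) + (0)·(-18) + (-1)·(-25) = 19
  c_5 = (-1)·(-8) + (0)·(4) + (0)·(8) + (0)·(47) + (0)·(-14) + (0)·(-18) + (0)·(-25) = 8
  c_6 = (0)·(-8) + (0)·(4) + (1)·(8) + (0)·(47) + (0)·(-14) + (0)·(-18) + (0)·(-25) = 8
  c_7 = (0)·(-8) + (0)·(4) + (0)·(8) + (0)·(47) + (-1)·(-14) + (0)·(-18) + (0)·(-25) = 14
Base-5 expansion of each c_i:
  c_1 = 18 = 3·5^0 + 3·5^1
  c_2 = 21 = 1·5^0 + 4·5^1
  c_3 = 4 = 4·5^0
  c_4 = 19 = 4·5^0 + 3·5^1
  c_5 = 8 = 3·5^0 + 1·5^1
  c_6 = 8 = 3·5^0 + 1·5^1
  c_7 = 14 = 4·5^0 + 2·5^1
Factor λ_0 = (3, 1, 4, 4, 3, 3, 4)
Factor λ_1 = (3, 4, 0, 3, 1, 1, 2)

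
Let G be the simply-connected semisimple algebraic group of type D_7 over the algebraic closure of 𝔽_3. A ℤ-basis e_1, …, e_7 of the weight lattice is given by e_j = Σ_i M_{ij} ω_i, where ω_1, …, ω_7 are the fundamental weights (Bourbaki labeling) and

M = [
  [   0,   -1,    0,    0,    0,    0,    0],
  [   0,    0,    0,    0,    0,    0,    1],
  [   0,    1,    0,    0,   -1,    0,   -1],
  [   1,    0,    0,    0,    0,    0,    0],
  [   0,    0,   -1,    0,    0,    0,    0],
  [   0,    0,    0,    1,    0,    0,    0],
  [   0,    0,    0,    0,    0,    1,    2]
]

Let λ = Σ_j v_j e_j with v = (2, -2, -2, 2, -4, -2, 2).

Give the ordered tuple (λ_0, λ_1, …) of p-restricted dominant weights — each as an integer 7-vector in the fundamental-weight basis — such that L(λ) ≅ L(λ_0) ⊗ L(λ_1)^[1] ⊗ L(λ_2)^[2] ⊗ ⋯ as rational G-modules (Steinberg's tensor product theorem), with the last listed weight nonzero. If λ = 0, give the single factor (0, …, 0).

Converting to the ω-basis (c_i = row i of M dotted with v = (2, -2, -2, 2, -4, -2, 2)):
  c_1 = 0·2 + (-1)·(-2) + (0)·(-2) + 0·2 + (0)·(-4) + (0)·(-2) + 0·2 = 2
  c_2 = 0·2 + (0)·(-2) + (0)·(-2) + 0·2 + (0)·(-4) + (0)·(-2) + 1·2 = 2
  c_3 = 0·2 + (1)·(-2) + (0)·(-2) + 0·2 + (-1)·(-4) + (0)·(-2) + (-1)·(2) = 0
  c_4 = 1·2 + (0)·(-2) + (0)·(-2) + 0·2 + (0)·(-4) + (0)·(-2) + 0·2 = 2
  c_5 = 0·2 + (0)·(-2) + (-1)·(-2) + 0·2 + (0)·(-4) + (0)·(-2) + 0·2 = 2
  c_6 = 0·2 + (0)·(-2) + (0)·(-2) + 1·2 + (0)·(-4) + (0)·(-2) + 0·2 = 2
  c_7 = 0·2 + (0)·(-2) + (0)·(-2) + 0·2 + (0)·(-4) + (1)·(-2) + 2·2 = 2
Writing each c_i in base p = 3:
  c_1 = 2 = 2·3^0
  c_2 = 2 = 2·3^0
  c_3 = 0
  c_4 = 2 = 2·3^0
  c_5 = 2 = 2·3^0
  c_6 = 2 = 2·3^0
  c_7 = 2 = 2·3^0
λ_0 = (2, 2, 0, 2, 2, 2, 2)

((2, 2, 0, 2, 2, 2, 2),)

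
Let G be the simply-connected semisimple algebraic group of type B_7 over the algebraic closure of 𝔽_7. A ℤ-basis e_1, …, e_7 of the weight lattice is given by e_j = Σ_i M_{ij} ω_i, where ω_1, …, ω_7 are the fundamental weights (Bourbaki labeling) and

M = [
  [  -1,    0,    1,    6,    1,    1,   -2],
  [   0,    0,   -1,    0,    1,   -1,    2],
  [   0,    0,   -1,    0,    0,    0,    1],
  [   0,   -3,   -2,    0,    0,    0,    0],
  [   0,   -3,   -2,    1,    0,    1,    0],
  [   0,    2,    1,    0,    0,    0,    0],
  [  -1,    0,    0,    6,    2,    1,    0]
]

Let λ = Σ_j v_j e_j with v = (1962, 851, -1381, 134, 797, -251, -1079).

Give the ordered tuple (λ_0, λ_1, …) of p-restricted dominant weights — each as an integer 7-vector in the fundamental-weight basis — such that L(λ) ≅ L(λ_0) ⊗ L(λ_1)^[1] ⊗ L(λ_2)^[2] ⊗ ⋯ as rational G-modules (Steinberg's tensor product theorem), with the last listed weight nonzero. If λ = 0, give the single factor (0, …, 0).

((4, 5, 1, 6, 1, 6, 3), (2, 3, 1, 1, 6, 3, 5), (3, 5, 6, 4, 1, 6, 3))

Compute c_i = Σ_j M_{ij} v_j with v = (1962, 851, -1381, 134, 797, -251, -1079):
  c_1 = -1*1962 + 0*851 + 1*-1381 + 6*134 + 1*797 + 1*-251 + -2*-1079 = 165
  c_2 = 0*1962 + 0*851 + -1*-1381 + 0*134 + 1*797 + -1*-251 + 2*-1079 = 271
  c_3 = 0*1962 + 0*851 + -1*-1381 + 0*134 + 0*797 + 0*-251 + 1*-1079 = 302
  c_4 = 0*1962 + -3*851 + -2*-1381 + 0*134 + 0*797 + 0*-251 + 0*-1079 = 209
  c_5 = 0*1962 + -3*851 + -2*-1381 + 1*134 + 0*797 + 1*-251 + 0*-1079 = 92
  c_6 = 0*1962 + 2*851 + 1*-1381 + 0*134 + 0*797 + 0*-251 + 0*-1079 = 321
  c_7 = -1*1962 + 0*851 + 0*-1381 + 6*134 + 2*797 + 1*-251 + 0*-1079 = 185
Writing each c_i in base p = 7:
  c_1 = 165 = 4·7^0 + 2·7^1 + 3·7^2
  c_2 = 271 = 5·7^0 + 3·7^1 + 5·7^2
  c_3 = 302 = 1·7^0 + 1·7^1 + 6·7^2
  c_4 = 209 = 6·7^0 + 1·7^1 + 4·7^2
  c_5 = 92 = 1·7^0 + 6·7^1 + 1·7^2
  c_6 = 321 = 6·7^0 + 3·7^1 + 6·7^2
  c_7 = 185 = 3·7^0 + 5·7^1 + 3·7^2
Factor λ_0 = (4, 5, 1, 6, 1, 6, 3)
Factor λ_1 = (2, 3, 1, 1, 6, 3, 5)
Factor λ_2 = (3, 5, 6, 4, 1, 6, 3)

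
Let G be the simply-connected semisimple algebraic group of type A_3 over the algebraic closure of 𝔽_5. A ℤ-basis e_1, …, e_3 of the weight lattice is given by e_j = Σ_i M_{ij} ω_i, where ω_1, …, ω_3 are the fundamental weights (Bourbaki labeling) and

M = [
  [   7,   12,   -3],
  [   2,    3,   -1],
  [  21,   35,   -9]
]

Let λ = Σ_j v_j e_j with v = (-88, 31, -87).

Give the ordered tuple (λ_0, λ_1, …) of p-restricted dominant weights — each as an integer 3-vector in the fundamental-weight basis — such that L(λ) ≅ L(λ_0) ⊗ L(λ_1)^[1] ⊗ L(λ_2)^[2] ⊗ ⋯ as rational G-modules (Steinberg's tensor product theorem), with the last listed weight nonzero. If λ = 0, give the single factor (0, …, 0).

((2, 4, 0), (3, 0, 4))

Converting to the ω-basis (c_i = row i of M dotted with v = (-88, 31, -87)):
  c_1 = 7*-88 + 12*31 + -3*-87 = 17
  c_2 = 2*-88 + 3*31 + -1*-87 = 4
  c_3 = 21*-88 + 35*31 + -9*-87 = 20
p = 5; digits c_i = Σ_j d_{ij}·5^j, 0 ≤ d_{ij} < 5:
  c_1 = 17 = 2·5^0 + 3·5^1
  c_2 = 4 = 4·5^0
  c_3 = 20 = 0·5^0 + 4·5^1
λ_0 = (2, 4, 0)
λ_1 = (3, 0, 4)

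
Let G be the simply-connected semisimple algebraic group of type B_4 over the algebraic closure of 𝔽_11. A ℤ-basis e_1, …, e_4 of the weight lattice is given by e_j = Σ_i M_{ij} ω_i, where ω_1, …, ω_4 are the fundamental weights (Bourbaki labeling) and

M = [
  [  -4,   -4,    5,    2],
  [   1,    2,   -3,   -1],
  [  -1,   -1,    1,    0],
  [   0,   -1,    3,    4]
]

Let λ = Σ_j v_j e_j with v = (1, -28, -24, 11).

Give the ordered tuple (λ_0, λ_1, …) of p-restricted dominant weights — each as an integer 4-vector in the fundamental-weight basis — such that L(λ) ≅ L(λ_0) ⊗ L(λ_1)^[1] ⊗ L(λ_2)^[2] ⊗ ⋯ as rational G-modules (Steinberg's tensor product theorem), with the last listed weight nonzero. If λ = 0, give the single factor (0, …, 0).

Compute c_i = Σ_j M_{ij} v_j with v = (1, -28, -24, 11):
  c_1 = (-4)·(1) + (-4)·(-28) + (5)·(-24) + 2·11 = 10
  c_2 = 1·1 + (2)·(-28) + (-3)·(-24) + (-1)·(11) = 6
  c_3 = (-1)·(1) + (-1)·(-28) + (1)·(-24) + 0·11 = 3
  c_4 = 0·1 + (-1)·(-28) + (3)·(-24) + 4·11 = 0
p = 11; digits c_i = Σ_j d_{ij}·11^j, 0 ≤ d_{ij} < 11:
  c_1 = 10 = 10·11^0
  c_2 = 6 = 6·11^0
  c_3 = 3 = 3·11^0
  c_4 = 0
λ_0 = (10, 6, 3, 0)

((10, 6, 3, 0),)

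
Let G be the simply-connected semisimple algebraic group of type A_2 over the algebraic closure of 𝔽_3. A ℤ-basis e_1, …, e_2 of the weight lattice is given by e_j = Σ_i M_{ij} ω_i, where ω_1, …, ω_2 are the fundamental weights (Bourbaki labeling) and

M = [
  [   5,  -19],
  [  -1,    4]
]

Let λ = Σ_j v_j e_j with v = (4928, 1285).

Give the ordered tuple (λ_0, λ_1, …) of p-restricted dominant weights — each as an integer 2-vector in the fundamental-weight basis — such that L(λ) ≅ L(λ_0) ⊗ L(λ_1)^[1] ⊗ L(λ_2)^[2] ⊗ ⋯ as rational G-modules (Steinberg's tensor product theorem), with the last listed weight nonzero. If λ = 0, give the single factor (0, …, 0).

((0, 2), (0, 1), (1, 2), (2, 1), (2, 2))

In the fundamental-weight basis, λ has coordinates c = M·v (v = (4928, 1285)):
  c_1 = (5)·(4928) + (-19)·(1285) = 225
  c_2 = (-1)·(4928) + (4)·(1285) = 212
Expand coordinatewise in base 3:
  c_1 = 225 = 0·3^0 + 0·3^1 + 1·3^2 + 2·3^3 + 2·3^4
  c_2 = 212 = 2·3^0 + 1·3^1 + 2·3^2 + 1·3^3 + 2·3^4
p-restricted factor λ_0 = (0, 2)
p-restricted factor λ_1 = (0, 1)
p-restricted factor λ_2 = (1, 2)
p-restricted factor λ_3 = (2, 1)
p-restricted factor λ_4 = (2, 2)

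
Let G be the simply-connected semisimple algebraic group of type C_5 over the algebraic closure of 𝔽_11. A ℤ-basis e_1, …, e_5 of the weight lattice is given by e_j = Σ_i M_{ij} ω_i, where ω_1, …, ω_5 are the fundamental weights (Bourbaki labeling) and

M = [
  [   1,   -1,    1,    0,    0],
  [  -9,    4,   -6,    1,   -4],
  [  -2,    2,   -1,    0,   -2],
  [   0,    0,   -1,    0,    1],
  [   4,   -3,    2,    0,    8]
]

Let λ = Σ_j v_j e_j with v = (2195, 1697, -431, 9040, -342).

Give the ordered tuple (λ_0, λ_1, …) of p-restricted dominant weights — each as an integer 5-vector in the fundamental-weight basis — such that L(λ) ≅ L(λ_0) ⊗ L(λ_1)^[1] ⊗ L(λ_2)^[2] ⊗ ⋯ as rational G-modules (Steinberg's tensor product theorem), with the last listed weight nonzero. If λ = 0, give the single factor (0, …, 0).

((1, 5, 9, 1, 3), (6, 2, 10, 8, 8))

ω-coordinates c = M·v, v = (2195, 1697, -431, 9040, -342):
  c_1 = 1*2195 + -1*1697 + 1*-431 + 0*9040 + 0*-342 = 67
  c_2 = -9*2195 + 4*1697 + -6*-431 + 1*9040 + -4*-342 = 27
  c_3 = -2*2195 + 2*1697 + -1*-431 + 0*9040 + -2*-342 = 119
  c_4 = 0*2195 + 0*1697 + -1*-431 + 0*9040 + 1*-342 = 89
  c_5 = 4*2195 + -3*1697 + 2*-431 + 0*9040 + 8*-342 = 91
Expand coordinatewise in base 11:
  c_1 = 67 = 1·11^0 + 6·11^1
  c_2 = 27 = 5·11^0 + 2·11^1
  c_3 = 119 = 9·11^0 + 10·11^1
  c_4 = 89 = 1·11^0 + 8·11^1
  c_5 = 91 = 3·11^0 + 8·11^1
Factor λ_0 = (1, 5, 9, 1, 3)
Factor λ_1 = (6, 2, 10, 8, 8)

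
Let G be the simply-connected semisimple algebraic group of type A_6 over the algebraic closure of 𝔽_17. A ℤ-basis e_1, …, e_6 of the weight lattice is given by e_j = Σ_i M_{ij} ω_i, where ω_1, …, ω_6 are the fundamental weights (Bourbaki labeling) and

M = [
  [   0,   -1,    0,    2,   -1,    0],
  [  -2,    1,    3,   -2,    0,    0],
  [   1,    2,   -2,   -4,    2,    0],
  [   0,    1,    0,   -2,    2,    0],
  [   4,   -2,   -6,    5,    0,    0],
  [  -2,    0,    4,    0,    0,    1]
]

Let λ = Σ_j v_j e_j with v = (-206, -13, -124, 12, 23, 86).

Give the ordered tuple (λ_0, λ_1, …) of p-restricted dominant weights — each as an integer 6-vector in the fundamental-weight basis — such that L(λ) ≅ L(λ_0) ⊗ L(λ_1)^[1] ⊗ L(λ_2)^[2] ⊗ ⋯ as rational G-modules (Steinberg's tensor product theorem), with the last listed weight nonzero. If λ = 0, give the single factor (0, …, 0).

((14, 3, 14, 9, 6, 2),)

Converting to the ω-basis (c_i = row i of M dotted with v = (-206, -13, -124, 12, 23, 86)):
  c_1 = (0)·(-206) + (-1)·(-13) + (0)·(-124) + 2·12 + (-1)·(23) + 0·86 = 14
  c_2 = (-2)·(-206) + (1)·(-13) + (3)·(-124) + (-2)·(12) + 0·23 + 0·86 = 3
  c_3 = (1)·(-206) + (2)·(-13) + (-2)·(-124) + (-4)·(12) + 2·23 + 0·86 = 14
  c_4 = (0)·(-206) + (1)·(-13) + (0)·(-124) + (-2)·(12) + 2·23 + 0·86 = 9
  c_5 = (4)·(-206) + (-2)·(-13) + (-6)·(-124) + 5·12 + 0·23 + 0·86 = 6
  c_6 = (-2)·(-206) + (0)·(-13) + (4)·(-124) + 0·12 + 0·23 + 1·86 = 2
p = 17; digits c_i = Σ_j d_{ij}·17^j, 0 ≤ d_{ij} < 17:
  c_1 = 14 = 14·17^0
  c_2 = 3 = 3·17^0
  c_3 = 14 = 14·17^0
  c_4 = 9 = 9·17^0
  c_5 = 6 = 6·17^0
  c_6 = 2 = 2·17^0
p-restricted factor λ_0 = (14, 3, 14, 9, 6, 2)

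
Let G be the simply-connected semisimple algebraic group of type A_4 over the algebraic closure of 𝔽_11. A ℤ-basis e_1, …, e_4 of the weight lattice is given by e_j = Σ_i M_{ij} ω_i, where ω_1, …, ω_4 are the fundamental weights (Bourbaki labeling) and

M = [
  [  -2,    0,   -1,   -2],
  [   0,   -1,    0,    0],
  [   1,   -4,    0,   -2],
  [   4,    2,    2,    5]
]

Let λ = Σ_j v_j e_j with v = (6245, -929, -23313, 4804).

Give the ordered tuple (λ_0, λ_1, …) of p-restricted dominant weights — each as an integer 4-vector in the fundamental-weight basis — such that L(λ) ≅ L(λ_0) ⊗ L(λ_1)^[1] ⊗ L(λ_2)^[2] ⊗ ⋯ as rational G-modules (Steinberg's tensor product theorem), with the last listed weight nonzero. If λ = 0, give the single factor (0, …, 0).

((5, 5, 1, 10), (0, 7, 10, 2), (10, 7, 2, 4))

In the fundamental-weight basis, λ has coordinates c = M·v (v = (6245, -929, -23313, 4804)):
  c_1 = (-2)·(6245) + (0)·(-929) + (-1)·(-23313) + (-2)·(4804) = 1215
  c_2 = (0)·(6245) + (-1)·(-929) + (0)·(-23313) + (0)·(4804) = 929
  c_3 = (1)·(6245) + (-4)·(-929) + (0)·(-23313) + (-2)·(4804) = 353
  c_4 = (4)·(6245) + (2)·(-929) + (2)·(-23313) + (5)·(4804) = 516
Expand coordinatewise in base 11:
  c_1 = 1215 = 5·11^0 + 0·11^1 + 10·11^2
  c_2 = 929 = 5·11^0 + 7·11^1 + 7·11^2
  c_3 = 353 = 1·11^0 + 10·11^1 + 2·11^2
  c_4 = 516 = 10·11^0 + 2·11^1 + 4·11^2
p-restricted factor λ_0 = (5, 5, 1, 10)
p-restricted factor λ_1 = (0, 7, 10, 2)
p-restricted factor λ_2 = (10, 7, 2, 4)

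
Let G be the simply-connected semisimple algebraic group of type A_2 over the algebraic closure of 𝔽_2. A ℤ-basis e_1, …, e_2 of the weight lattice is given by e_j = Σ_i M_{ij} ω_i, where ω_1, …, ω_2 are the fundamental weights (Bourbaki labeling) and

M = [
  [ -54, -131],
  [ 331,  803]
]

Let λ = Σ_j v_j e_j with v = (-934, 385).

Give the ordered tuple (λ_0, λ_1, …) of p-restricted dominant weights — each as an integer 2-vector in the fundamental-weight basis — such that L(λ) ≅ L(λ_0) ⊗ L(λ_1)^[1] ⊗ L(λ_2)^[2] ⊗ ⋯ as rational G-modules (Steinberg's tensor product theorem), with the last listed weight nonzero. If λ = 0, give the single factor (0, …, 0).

Compute c_i = Σ_j M_{ij} v_j with v = (-934, 385):
  c_1 = (-54)·(-934) + (-131)·(385) = 1
  c_2 = (331)·(-934) + (803)·(385) = 1
Writing each c_i in base p = 2:
  c_1 = 1 = 1·2^0
  c_2 = 1 = 1·2^0
Factor λ_0 = (1, 1)

((1, 1),)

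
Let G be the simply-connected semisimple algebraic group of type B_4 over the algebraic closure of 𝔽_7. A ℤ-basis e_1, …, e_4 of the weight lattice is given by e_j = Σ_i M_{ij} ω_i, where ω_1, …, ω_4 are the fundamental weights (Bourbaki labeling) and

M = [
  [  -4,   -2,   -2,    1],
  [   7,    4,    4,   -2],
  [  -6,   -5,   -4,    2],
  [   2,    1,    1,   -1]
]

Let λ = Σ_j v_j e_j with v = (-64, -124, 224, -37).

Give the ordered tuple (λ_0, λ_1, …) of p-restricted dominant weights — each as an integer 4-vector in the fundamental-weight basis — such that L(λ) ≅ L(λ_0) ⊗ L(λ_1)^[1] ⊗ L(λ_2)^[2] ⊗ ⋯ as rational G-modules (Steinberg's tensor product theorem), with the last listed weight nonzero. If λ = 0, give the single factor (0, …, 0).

((5, 5, 6, 2), (2, 3, 4, 1))

ω-coordinates c = M·v, v = (-64, -124, 224, -37):
  c_1 = -4*-64 + -2*-124 + -2*224 + 1*-37 = 19
  c_2 = 7*-64 + 4*-124 + 4*224 + -2*-37 = 26
  c_3 = -6*-64 + -5*-124 + -4*224 + 2*-37 = 34
  c_4 = 2*-64 + 1*-124 + 1*224 + -1*-37 = 9
Expand coordinatewise in base 7:
  c_1 = 19 = 5·7^0 + 2·7^1
  c_2 = 26 = 5·7^0 + 3·7^1
  c_3 = 34 = 6·7^0 + 4·7^1
  c_4 = 9 = 2·7^0 + 1·7^1
Factor λ_0 = (5, 5, 6, 2)
Factor λ_1 = (2, 3, 4, 1)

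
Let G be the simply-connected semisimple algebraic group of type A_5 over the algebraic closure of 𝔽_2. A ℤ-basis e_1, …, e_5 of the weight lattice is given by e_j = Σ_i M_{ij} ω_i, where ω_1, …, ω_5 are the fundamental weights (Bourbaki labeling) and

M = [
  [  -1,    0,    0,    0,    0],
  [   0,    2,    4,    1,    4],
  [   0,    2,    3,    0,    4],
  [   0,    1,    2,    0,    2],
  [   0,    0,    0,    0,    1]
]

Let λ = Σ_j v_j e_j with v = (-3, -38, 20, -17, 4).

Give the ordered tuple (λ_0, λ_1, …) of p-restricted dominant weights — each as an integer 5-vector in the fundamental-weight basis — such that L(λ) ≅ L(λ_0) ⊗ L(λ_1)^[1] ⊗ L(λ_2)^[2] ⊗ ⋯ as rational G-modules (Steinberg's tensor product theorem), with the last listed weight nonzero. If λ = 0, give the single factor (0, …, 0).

((1, 1, 0, 0, 0), (1, 1, 0, 1, 0), (0, 0, 0, 0, 1), (0, 0, 0, 1, 0))

ω-coordinates c = M·v, v = (-3, -38, 20, -17, 4):
  c_1 = (-1)·(-3) + (0)·(-38) + (0)·(20) + (0)·(-17) + (0)·(4) = 3
  c_2 = (0)·(-3) + (2)·(-38) + (4)·(20) + (1)·(-17) + (4)·(4) = 3
  c_3 = (0)·(-3) + (2)·(-38) + (3)·(20) + (0)·(-17) + (4)·(4) = 0
  c_4 = (0)·(-3) + (1)·(-38) + (2)·(20) + (0)·(-17) + (2)·(4) = 10
  c_5 = (0)·(-3) + (0)·(-38) + (0)·(20) + (0)·(-17) + (1)·(4) = 4
Expand coordinatewise in base 2:
  c_1 = 3 = 1·2^0 + 1·2^1
  c_2 = 3 = 1·2^0 + 1·2^1
  c_3 = 0
  c_4 = 10 = 0·2^0 + 1·2^1 + 0·2^2 + 1·2^3
  c_5 = 4 = 0·2^0 + 0·2^1 + 1·2^2
λ_0 = (1, 1, 0, 0, 0)
λ_1 = (1, 1, 0, 1, 0)
λ_2 = (0, 0, 0, 0, 1)
λ_3 = (0, 0, 0, 1, 0)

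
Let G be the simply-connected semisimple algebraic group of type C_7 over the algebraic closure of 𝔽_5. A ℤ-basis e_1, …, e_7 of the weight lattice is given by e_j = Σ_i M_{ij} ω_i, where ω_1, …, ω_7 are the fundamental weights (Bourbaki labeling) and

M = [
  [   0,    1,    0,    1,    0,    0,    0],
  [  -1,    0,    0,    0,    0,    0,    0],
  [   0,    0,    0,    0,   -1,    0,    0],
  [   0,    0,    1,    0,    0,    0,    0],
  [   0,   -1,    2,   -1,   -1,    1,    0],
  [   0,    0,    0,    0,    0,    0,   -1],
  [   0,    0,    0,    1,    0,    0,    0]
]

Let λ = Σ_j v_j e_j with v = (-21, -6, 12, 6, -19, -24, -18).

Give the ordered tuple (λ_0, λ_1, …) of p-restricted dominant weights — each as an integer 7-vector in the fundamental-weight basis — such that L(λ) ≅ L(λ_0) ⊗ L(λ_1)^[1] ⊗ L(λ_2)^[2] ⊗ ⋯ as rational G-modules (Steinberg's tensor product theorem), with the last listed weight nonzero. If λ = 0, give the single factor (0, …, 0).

ω-coordinates c = M·v, v = (-21, -6, 12, 6, -19, -24, -18):
  c_1 = (0)·(-21) + (1)·(-6) + (0)·(12) + (1)·(6) + (0)·(-19) + (0)·(-24) + (0)·(-18) = 0
  c_2 = (-1)·(-21) + (0)·(-6) + (0)·(12) + (0)·(6) + (0)·(-19) + (0)·(-24) + (0)·(-18) = 21
  c_3 = (0)·(-21) + (0)·(-6) + (0)·(12) + (0)·(6) + (-1)·(-19) + (0)·(-24) + (0)·(-18) = 19
  c_4 = (0)·(-21) + (0)·(-6) + (1)·(12) + (0)·(6) + (0)·(-19) + (0)·(-24) + (0)·(-18) = 12
  c_5 = (0)·(-21) + (-1)·(-6) + (2)·(12) + (-1)·(6) + (-1)·(-19) + (1)·(-24) + (0)·(-18) = 19
  c_6 = (0)·(-21) + (0)·(-6) + (0)·(12) + (0)·(6) + (0)·(-19) + (0)·(-24) + (-1)·(-18) = 18
  c_7 = (0)·(-21) + (0)·(-6) + (0)·(12) + (1)·(6) + (0)·(-19) + (0)·(-24) + (0)·(-18) = 6
Base-5 expansion of each c_i:
  c_1 = 0
  c_2 = 21 = 1·5^0 + 4·5^1
  c_3 = 19 = 4·5^0 + 3·5^1
  c_4 = 12 = 2·5^0 + 2·5^1
  c_5 = 19 = 4·5^0 + 3·5^1
  c_6 = 18 = 3·5^0 + 3·5^1
  c_7 = 6 = 1·5^0 + 1·5^1
λ_0 = (0, 1, 4, 2, 4, 3, 1)
λ_1 = (0, 4, 3, 2, 3, 3, 1)

((0, 1, 4, 2, 4, 3, 1), (0, 4, 3, 2, 3, 3, 1))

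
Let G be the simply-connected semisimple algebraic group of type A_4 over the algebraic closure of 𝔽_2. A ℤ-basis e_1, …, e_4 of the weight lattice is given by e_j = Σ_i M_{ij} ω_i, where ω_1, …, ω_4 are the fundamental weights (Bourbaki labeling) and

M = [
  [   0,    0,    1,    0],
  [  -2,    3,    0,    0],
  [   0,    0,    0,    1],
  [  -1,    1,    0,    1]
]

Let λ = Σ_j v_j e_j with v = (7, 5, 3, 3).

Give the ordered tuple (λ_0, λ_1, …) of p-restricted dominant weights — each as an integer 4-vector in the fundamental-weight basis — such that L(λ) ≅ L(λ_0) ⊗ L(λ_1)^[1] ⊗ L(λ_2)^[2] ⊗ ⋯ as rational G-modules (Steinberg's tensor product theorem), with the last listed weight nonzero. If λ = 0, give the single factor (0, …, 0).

((1, 1, 1, 1), (1, 0, 1, 0))

Change of basis e → ω: c = M·v where v = (7, 5, 3, 3):
  c_1 = 0*7 + 0*5 + 1*3 + 0*3 = 3
  c_2 = -2*7 + 3*5 + 0*3 + 0*3 = 1
  c_3 = 0*7 + 0*5 + 0*3 + 1*3 = 3
  c_4 = -1*7 + 1*5 + 0*3 + 1*3 = 1
Writing each c_i in base p = 2:
  c_1 = 3 = 1·2^0 + 1·2^1
  c_2 = 1 = 1·2^0
  c_3 = 3 = 1·2^0 + 1·2^1
  c_4 = 1 = 1·2^0
Factor λ_0 = (1, 1, 1, 1)
Factor λ_1 = (1, 0, 1, 0)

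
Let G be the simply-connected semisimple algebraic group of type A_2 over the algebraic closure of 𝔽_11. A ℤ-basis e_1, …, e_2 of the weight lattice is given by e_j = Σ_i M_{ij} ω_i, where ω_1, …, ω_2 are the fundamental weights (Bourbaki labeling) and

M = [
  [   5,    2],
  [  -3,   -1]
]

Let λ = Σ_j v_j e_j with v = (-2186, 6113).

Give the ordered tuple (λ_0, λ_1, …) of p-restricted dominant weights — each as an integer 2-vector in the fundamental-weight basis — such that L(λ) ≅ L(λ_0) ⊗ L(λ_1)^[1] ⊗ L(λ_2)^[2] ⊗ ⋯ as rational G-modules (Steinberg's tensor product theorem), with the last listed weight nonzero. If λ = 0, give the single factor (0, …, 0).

((9, 5), (7, 7), (10, 3))

ω-coordinates c = M·v, v = (-2186, 6113):
  c_1 = (5)·(-2186) + 2·6113 = 1296
  c_2 = (-3)·(-2186) + (-1)·(6113) = 445
p = 11; digits c_i = Σ_j d_{ij}·11^j, 0 ≤ d_{ij} < 11:
  c_1 = 1296 = 9·11^0 + 7·11^1 + 10·11^2
  c_2 = 445 = 5·11^0 + 7·11^1 + 3·11^2
λ_0 = (9, 5)
λ_1 = (7, 7)
λ_2 = (10, 3)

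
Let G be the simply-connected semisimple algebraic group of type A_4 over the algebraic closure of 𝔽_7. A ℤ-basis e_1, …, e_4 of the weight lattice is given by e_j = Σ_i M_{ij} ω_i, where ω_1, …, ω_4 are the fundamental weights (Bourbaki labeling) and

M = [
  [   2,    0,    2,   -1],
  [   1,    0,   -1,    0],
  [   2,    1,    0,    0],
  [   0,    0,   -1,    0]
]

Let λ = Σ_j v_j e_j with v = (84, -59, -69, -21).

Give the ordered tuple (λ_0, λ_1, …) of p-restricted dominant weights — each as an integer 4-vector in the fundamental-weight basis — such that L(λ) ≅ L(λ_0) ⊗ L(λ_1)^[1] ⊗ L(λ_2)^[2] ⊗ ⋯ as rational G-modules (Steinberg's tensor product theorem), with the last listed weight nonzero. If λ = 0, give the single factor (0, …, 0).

Converting to the ω-basis (c_i = row i of M dotted with v = (84, -59, -69, -21)):
  c_1 = 2·84 + (0)·(-59) + (2)·(-69) + (-1)·(-21) = 51
  c_2 = 1·84 + (0)·(-59) + (-1)·(-69) + (0)·(-21) = 153
  c_3 = 2·84 + (1)·(-59) + (0)·(-69) + (0)·(-21) = 109
  c_4 = 0·84 + (0)·(-59) + (-1)·(-69) + (0)·(-21) = 69
Expand coordinatewise in base 7:
  c_1 = 51 = 2·7^0 + 0·7^1 + 1·7^2
  c_2 = 153 = 6·7^0 + 0·7^1 + 3·7^2
  c_3 = 109 = 4·7^0 + 1·7^1 + 2·7^2
  c_4 = 69 = 6·7^0 + 2·7^1 + 1·7^2
λ_0 = (2, 6, 4, 6)
λ_1 = (0, 0, 1, 2)
λ_2 = (1, 3, 2, 1)

((2, 6, 4, 6), (0, 0, 1, 2), (1, 3, 2, 1))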